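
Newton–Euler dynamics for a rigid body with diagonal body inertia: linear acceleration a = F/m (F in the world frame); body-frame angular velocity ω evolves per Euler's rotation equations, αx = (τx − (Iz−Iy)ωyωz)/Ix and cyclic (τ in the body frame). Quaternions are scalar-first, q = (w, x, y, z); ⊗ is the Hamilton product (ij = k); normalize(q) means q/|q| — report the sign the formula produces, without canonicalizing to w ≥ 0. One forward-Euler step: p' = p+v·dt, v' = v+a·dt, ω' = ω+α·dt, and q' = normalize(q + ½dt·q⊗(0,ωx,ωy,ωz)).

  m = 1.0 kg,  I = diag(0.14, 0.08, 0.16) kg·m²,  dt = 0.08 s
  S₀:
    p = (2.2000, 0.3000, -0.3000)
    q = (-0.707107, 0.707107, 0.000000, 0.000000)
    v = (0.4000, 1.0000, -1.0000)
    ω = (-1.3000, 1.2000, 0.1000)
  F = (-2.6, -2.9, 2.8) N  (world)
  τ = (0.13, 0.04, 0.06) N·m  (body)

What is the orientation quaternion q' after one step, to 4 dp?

Hamilton product q⊗(0,ω) = (0.9192391, 0.9192391, -0.9192391, 0.7778177)
updated quaternion q' = (-0.6687, 0.7420, -0.0367, 0.0310)

q' = (-0.6687, 0.7420, -0.0367, 0.0310)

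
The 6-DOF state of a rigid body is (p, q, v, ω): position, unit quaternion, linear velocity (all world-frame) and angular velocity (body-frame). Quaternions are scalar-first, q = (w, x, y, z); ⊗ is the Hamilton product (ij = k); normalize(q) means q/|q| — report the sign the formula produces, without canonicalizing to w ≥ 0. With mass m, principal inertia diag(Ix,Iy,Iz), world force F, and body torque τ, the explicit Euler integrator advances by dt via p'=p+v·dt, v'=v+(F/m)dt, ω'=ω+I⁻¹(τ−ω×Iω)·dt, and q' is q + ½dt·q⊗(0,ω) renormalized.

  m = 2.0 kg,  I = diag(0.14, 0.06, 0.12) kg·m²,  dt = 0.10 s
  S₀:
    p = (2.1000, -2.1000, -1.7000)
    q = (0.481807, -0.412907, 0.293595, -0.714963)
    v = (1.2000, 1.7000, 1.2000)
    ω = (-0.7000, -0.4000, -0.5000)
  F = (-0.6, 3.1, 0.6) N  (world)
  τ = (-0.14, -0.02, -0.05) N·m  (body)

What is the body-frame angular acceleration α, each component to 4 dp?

ω×(Iω) gyroscopic = (0.0120, 0.0070, -0.0224)
angular accel α = (-1.0857, -0.4500, -0.2300)

α = (-1.0857, -0.4500, -0.2300)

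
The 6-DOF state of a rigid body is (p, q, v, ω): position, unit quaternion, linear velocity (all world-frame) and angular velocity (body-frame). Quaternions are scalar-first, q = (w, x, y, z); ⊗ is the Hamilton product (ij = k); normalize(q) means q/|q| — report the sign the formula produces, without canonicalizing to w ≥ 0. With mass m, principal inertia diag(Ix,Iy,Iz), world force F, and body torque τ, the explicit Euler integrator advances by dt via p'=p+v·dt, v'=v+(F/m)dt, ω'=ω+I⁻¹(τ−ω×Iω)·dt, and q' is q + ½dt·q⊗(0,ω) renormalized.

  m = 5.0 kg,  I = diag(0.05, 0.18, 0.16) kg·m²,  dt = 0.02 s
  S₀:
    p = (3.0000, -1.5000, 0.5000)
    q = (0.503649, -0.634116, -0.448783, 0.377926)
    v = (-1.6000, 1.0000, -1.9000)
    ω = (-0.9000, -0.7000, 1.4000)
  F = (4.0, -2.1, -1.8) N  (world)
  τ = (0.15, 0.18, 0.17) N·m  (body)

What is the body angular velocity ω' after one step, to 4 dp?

ω' = (-0.8478, -0.6954, 1.4110)

precession coupling ω×(Iω) = (0.0196, 0.1386, 0.0819)
α = I⁻¹(τ − ω×Iω) = (2.6080, 0.2300, 0.5506)
new body rate ω' = (-0.8478, -0.6954, 1.4110)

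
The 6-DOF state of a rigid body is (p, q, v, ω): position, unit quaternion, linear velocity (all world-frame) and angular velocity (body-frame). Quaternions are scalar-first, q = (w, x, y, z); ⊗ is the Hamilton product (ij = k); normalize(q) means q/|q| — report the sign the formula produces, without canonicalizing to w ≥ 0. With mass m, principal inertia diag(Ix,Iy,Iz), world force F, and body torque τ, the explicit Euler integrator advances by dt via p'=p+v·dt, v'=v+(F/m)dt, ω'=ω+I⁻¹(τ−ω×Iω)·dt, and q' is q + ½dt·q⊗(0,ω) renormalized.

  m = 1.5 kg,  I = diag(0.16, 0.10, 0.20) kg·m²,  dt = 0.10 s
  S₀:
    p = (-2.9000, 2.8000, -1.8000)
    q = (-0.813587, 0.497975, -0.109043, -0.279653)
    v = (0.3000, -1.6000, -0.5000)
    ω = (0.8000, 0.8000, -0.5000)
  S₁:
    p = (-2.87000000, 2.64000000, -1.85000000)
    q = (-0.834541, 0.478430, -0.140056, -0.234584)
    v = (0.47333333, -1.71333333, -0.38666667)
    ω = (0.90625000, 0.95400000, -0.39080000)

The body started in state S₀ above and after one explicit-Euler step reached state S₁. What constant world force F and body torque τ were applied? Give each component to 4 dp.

F = (2.6000, -1.7000, 1.7000)
τ = (0.1300, 0.1700, 0.1800)

velocity change Δv = (0.17333333, -0.11333333, 0.11333333)
applied force F = (2.6000, -1.7000, 1.7000)
Δω = ω₁−ω₀ = (0.10625000, 0.15400000, 0.10920000)
ω₀×(Iω₀) = (-0.0400, 0.0160, -0.0384)
τ = I·(Δω/dt) + ω₀×(Iω₀) = (0.1300, 0.1700, 0.1800)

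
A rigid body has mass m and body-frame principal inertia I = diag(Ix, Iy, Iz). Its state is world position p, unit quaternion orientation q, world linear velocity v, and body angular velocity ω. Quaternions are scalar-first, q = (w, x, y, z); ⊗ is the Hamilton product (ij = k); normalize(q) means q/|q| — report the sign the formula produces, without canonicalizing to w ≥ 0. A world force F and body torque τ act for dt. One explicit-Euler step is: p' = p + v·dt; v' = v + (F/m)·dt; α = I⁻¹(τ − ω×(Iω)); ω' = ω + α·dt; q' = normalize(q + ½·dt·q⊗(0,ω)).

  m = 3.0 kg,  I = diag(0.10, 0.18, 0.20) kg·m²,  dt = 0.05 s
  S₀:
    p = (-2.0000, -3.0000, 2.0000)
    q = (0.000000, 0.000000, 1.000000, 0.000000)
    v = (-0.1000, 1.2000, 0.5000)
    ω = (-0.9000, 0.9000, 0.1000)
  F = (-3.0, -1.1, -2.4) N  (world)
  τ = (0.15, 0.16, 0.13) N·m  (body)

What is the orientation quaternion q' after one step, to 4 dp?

Hamilton product q⊗(0,ω) = (-0.9000000, 0.1000000, 0.0000000, 0.9000000)
q + ½dt·q⊗(0,ω), renormalized = (-0.0225, 0.0025, 0.9995, 0.0225)

q' = (-0.0225, 0.0025, 0.9995, 0.0225)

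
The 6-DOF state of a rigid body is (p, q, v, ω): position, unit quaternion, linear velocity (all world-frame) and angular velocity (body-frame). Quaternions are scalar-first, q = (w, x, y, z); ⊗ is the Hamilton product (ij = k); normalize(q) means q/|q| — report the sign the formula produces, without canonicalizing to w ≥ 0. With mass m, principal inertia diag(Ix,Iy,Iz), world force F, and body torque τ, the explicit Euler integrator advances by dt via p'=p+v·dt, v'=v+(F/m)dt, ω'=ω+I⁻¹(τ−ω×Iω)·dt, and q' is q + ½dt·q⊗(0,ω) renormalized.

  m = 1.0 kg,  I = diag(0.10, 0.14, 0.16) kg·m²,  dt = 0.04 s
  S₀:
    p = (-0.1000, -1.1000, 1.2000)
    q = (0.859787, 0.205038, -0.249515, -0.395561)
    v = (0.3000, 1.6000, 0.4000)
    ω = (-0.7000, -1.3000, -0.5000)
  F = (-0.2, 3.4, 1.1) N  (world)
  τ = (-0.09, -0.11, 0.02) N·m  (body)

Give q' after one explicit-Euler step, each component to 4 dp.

Hamilton product q⊗(0,ω) = (-0.3786234, -0.9913227, -0.7383114, -0.8711034)
q' = normalize(q + ½dt·q⊗(0,ω)) = (0.8518, 0.1851, -0.2642, -0.4128)

q' = (0.8518, 0.1851, -0.2642, -0.4128)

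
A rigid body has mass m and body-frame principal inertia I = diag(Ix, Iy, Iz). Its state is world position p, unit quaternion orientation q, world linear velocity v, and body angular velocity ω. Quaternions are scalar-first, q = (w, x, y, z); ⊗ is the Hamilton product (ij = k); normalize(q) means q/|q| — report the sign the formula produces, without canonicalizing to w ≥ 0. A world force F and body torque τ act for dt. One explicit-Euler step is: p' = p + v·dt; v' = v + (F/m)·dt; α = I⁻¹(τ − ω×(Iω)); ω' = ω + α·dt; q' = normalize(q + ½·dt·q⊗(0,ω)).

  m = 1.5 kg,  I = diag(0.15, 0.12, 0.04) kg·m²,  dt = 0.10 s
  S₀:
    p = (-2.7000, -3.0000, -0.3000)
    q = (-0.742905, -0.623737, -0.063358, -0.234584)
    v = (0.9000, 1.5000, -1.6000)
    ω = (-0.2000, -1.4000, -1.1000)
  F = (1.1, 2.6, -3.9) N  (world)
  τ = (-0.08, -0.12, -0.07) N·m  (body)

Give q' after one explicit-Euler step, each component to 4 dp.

Hamilton product q⊗(0,ω) = (-0.4714910, -0.1101428, 0.4008731, 1.6777557)
updated quaternion q' = (-0.7634, -0.6267, -0.0431, -0.1501)

q' = (-0.7634, -0.6267, -0.0431, -0.1501)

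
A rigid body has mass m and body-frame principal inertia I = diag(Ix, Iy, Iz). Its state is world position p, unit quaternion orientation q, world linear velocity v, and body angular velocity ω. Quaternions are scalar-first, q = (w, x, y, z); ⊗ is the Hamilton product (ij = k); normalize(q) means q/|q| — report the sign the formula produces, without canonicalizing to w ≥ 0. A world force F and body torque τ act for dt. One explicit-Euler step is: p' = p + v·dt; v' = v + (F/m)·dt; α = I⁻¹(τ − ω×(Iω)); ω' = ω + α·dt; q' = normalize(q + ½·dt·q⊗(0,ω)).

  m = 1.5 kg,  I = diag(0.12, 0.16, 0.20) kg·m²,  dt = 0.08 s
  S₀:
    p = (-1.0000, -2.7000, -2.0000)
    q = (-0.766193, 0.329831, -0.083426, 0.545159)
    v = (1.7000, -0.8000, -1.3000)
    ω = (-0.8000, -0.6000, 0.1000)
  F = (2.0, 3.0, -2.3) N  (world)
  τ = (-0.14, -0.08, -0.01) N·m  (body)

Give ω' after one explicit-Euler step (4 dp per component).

ω' = (-0.8917, -0.6432, 0.0883)

precession coupling ω×(Iω) = (-0.0024, 0.0064, 0.0192)
(τ − ω×Iω)/I = (-1.1467, -0.5400, -0.1460)
new body rate ω' = (-0.8917, -0.6432, 0.0883)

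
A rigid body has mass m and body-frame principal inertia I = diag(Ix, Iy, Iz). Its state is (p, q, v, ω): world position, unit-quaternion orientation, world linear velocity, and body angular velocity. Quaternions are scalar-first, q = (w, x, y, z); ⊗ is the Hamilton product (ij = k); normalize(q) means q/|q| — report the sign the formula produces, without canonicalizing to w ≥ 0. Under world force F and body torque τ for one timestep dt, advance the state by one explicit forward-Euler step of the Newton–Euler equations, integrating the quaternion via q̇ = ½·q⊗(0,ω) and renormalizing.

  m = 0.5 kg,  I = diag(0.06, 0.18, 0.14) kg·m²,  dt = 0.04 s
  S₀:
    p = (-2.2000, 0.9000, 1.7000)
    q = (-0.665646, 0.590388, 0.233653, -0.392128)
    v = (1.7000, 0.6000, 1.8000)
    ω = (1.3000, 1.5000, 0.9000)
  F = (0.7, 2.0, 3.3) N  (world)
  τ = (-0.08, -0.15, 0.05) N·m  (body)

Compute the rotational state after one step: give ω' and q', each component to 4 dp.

(τ − ω×Iω)/I = (-0.4333, -0.3133, -1.3143)
ω' = ω + α·dt = (1.2827, 1.4875, 0.8474)
2q̇ = q⊗(0,ω) = (-0.7650687, -0.0668601, -2.0395846, -0.0172483)
updated quaternion q' = (-0.6803, 0.5885, 0.1927, -0.3921)

ω' = (1.2827, 1.4875, 0.8474)
q' = (-0.6803, 0.5885, 0.1927, -0.3921)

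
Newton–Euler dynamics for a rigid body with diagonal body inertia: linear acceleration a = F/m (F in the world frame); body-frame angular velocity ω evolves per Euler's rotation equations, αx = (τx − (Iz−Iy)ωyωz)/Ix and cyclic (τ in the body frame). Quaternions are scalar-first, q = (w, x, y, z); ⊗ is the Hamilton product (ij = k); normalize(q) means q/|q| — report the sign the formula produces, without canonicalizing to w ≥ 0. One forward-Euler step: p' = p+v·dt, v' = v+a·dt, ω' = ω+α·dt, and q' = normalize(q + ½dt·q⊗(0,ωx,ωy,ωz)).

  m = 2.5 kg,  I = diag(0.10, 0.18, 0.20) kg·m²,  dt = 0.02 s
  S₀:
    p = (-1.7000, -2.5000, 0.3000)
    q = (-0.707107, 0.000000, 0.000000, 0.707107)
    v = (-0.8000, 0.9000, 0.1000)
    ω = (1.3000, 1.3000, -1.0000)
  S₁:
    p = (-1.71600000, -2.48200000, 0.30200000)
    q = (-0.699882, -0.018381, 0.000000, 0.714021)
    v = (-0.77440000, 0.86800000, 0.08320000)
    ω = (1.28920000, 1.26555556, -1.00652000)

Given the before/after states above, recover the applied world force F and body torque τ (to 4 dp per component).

v₁ − v₀ = (0.02560000, -0.03200000, -0.01680000)
m·(v₁−v₀)/dt = (3.2000, -4.0000, -2.1000)
Δω = ω₁−ω₀ = (-0.01080000, -0.03444444, -0.00652000)
I·α + gyro = (-0.0800, -0.1800, 0.0700)

F = (3.2000, -4.0000, -2.1000)
τ = (-0.0800, -0.1800, 0.0700)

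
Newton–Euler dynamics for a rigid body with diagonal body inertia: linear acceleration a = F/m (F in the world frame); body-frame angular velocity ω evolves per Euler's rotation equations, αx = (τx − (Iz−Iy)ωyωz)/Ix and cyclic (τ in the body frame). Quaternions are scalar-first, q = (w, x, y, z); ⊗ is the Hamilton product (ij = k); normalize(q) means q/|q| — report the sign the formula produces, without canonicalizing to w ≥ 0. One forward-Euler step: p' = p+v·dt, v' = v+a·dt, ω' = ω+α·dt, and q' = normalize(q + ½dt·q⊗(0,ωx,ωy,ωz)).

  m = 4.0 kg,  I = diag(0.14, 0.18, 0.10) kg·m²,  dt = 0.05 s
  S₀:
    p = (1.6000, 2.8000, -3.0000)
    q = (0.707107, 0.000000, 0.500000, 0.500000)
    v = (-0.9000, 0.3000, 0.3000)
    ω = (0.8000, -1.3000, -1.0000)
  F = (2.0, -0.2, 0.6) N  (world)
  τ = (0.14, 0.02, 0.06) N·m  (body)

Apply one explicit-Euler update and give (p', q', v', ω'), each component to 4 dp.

p' = (1.5550, 2.8150, -2.9850)
q' = (0.7351, 0.0179, 0.4865, 0.4718)
v' = (-0.8750, 0.2975, 0.3075)
ω' = (0.8871, -1.2856, -0.9492)

ω×(Iω) gyroscopic = (-0.1040, -0.0320, -0.0416)
(τ − ω×Iω)/I = (1.7429, 0.2889, 1.0160)
ω + α·dt = (0.8871, -1.2856, -0.9492)
2q̇ = q⊗(0,ω) = (1.1500000, 0.7156856, -0.5192391, -1.1071070)
updated quaternion q' = (0.7351, 0.0179, 0.4865, 0.4718)
p + v·dt = (1.5550, 2.8150, -2.9850)
v + (F/m)dt = (-0.8750, 0.2975, 0.3075)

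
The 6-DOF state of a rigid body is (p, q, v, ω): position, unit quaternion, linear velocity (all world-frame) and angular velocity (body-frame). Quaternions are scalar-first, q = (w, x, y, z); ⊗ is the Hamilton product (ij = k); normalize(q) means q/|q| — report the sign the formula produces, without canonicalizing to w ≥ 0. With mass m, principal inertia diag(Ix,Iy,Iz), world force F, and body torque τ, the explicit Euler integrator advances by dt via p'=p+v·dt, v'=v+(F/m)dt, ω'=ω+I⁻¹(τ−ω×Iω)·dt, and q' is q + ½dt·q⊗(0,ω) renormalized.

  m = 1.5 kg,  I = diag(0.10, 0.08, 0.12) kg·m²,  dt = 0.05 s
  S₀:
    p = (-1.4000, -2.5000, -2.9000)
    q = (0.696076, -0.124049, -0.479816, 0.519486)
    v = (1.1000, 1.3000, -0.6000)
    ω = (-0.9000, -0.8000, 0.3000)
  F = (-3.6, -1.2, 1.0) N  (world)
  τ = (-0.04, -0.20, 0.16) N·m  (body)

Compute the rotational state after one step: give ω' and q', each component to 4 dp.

gyro term ω×Iω = (-0.0096, 0.0054, -0.0144)
angular accel α = (-0.3040, -2.5675, 1.4533)
new body rate ω' = (-0.9152, -0.9284, 0.3727)
Hamilton product q⊗(0,ω) = (-0.6513427, -0.3548244, -0.9871835, -0.1237724)
q' = normalize(q + ½dt·q⊗(0,ω)) = (0.6795, -0.1329, -0.5043, 0.5161)

ω' = (-0.9152, -0.9284, 0.3727)
q' = (0.6795, -0.1329, -0.5043, 0.5161)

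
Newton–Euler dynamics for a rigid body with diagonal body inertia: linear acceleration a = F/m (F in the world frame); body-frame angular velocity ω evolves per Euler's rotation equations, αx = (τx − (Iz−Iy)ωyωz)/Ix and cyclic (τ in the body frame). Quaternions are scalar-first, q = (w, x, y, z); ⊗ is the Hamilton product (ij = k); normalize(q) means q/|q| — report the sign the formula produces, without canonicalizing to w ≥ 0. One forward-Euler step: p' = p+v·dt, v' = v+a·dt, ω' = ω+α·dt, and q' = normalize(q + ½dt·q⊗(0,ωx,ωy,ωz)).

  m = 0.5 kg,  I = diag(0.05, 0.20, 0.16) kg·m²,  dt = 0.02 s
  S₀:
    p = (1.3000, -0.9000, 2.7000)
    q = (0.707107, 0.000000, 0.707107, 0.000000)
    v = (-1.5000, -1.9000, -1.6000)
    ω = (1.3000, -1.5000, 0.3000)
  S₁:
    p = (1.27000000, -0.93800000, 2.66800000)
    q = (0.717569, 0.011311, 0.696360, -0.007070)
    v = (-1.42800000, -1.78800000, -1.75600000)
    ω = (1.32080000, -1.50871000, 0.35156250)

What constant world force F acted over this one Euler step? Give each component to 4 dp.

velocity change Δv = (0.07200000, 0.11200000, -0.15600000)
F = m·Δv/dt = (1.8000, 2.8000, -3.9000)

F = (1.8000, 2.8000, -3.9000)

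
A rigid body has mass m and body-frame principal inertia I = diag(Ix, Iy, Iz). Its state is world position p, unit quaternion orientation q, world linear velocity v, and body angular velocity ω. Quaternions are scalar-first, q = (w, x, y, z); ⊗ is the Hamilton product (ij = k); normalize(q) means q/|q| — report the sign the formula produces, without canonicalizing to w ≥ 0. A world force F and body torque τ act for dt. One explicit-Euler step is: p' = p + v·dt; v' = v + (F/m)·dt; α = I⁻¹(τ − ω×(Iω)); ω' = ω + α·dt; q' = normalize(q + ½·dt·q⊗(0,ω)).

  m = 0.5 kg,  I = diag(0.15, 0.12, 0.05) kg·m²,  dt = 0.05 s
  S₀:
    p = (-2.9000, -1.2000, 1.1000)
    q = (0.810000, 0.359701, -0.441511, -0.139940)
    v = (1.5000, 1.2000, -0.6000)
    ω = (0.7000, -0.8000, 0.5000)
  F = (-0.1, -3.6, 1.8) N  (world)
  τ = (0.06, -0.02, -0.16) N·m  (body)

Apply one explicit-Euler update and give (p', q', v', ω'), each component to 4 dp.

p' = (-2.8250, -1.1400, 1.0700)
q' = (0.7963, 0.3654, -0.4645, -0.1292)
v' = (1.4900, 0.8400, -0.4200)
ω' = (0.7107, -0.8229, 0.3232)

angular accel α = (0.2133, -0.4583, -3.5360)
ω + α·dt = (0.7107, -0.8229, 0.3232)
Hamilton product q⊗(0,ω) = (-0.5350295, 0.2342925, -0.9258085, 0.4262969)
updated quaternion q' = (0.7963, 0.3654, -0.4645, -0.1292)
p + v·dt = (-2.8250, -1.1400, 1.0700)
v + (F/m)dt = (1.4900, 0.8400, -0.4200)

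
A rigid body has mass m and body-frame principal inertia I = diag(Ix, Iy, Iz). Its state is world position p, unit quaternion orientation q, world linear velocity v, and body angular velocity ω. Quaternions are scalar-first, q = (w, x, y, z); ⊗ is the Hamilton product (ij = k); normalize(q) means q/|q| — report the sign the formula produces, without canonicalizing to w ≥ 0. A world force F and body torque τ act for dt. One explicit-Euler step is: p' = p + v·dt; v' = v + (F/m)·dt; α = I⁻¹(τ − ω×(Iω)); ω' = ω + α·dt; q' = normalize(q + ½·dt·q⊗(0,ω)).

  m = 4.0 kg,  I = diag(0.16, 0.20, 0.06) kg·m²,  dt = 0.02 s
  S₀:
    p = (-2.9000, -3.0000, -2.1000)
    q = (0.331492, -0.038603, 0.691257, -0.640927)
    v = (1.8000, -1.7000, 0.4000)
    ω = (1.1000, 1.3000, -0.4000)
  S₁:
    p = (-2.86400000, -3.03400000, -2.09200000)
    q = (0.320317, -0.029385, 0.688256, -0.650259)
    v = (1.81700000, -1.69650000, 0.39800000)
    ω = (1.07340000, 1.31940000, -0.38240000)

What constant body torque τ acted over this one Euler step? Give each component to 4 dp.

ω₁ − ω₀ = (-0.02660000, 0.01940000, 0.01760000)
I·α + gyro = (-0.1400, 0.1500, 0.1100)

τ = (-0.1400, 0.1500, 0.1100)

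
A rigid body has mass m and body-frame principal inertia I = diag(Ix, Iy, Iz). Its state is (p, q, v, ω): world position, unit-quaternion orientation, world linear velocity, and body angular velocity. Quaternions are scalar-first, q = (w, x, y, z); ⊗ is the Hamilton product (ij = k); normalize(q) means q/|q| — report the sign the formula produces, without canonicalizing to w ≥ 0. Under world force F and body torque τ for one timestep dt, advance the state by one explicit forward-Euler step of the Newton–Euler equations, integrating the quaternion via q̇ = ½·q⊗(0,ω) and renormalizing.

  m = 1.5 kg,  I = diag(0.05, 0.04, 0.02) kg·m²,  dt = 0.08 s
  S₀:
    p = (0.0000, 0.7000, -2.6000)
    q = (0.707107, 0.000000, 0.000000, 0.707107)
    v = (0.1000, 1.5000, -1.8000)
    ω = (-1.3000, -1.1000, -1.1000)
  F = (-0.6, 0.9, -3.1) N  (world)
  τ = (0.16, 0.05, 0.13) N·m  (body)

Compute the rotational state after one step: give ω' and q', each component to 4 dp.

ω×(Iω) gyroscopic = (-0.0242, 0.0429, -0.0143)
(τ − ω×Iω)/I = (3.6840, 0.1775, 7.2150)
ω' = ω + α·dt = (-1.0053, -1.0858, -0.5228)
2q̇ = q⊗(0,ω) = (0.7778177, -0.1414214, -1.6970568, -0.7778177)
updated quaternion q' = (0.7358, -0.0056, -0.0677, 0.6738)

ω' = (-1.0053, -1.0858, -0.5228)
q' = (0.7358, -0.0056, -0.0677, 0.6738)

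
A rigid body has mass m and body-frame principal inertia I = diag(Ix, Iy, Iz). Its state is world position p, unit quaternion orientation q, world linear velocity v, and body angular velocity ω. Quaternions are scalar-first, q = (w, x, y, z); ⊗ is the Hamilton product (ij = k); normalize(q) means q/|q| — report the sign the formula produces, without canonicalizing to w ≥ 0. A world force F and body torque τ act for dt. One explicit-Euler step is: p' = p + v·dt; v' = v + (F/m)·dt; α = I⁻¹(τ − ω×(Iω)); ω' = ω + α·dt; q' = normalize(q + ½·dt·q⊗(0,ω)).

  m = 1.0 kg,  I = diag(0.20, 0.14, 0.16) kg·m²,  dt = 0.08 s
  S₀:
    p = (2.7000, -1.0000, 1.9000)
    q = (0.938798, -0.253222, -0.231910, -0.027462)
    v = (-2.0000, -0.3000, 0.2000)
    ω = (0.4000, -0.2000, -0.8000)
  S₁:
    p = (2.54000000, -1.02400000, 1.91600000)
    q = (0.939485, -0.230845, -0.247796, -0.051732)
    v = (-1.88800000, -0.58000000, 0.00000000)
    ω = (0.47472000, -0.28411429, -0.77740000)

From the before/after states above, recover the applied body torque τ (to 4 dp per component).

τ = (0.1900, -0.1600, 0.0500)

Δω = ω₁−ω₀ = (0.07472000, -0.08411429, 0.02260000)
applied torque τ = (0.1900, -0.1600, 0.0500)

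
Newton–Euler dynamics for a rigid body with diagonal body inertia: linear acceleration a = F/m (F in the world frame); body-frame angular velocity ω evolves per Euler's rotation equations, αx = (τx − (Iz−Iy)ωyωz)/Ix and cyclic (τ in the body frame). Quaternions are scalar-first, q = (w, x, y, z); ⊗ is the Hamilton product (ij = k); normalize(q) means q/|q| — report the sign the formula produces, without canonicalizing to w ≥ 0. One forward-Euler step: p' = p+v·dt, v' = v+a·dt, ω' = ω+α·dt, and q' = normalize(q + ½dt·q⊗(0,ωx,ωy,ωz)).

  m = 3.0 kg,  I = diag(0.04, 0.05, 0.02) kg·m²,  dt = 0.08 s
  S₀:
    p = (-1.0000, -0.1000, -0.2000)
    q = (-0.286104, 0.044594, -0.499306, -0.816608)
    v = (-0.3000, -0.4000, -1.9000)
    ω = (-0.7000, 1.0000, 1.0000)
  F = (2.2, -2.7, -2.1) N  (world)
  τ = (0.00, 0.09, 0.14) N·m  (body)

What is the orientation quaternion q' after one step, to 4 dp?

q' = (-0.2318, 0.0652, -0.4887, -0.8386)

q⊗(0,ω) = (1.3471298, 0.5175748, 0.2409276, -0.5910242)
updated quaternion q' = (-0.2318, 0.0652, -0.4887, -0.8386)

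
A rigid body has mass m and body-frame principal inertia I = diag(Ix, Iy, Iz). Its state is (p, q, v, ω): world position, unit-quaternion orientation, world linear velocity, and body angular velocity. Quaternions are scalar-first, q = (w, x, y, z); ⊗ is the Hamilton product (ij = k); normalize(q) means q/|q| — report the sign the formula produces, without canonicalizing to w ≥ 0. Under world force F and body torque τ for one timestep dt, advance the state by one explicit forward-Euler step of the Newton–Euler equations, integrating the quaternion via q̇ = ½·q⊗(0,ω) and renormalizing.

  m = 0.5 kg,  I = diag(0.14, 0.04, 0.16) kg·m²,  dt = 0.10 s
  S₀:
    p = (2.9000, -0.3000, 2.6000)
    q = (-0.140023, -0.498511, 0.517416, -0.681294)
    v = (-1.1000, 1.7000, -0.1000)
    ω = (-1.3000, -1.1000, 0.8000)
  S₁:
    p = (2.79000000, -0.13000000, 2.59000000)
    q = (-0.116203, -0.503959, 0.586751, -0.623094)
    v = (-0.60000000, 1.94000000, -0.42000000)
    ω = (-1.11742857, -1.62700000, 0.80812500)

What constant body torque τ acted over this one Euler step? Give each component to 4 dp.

τ = (0.1500, -0.1900, -0.1300)

ω₁ − ω₀ = (0.18257143, -0.52700000, 0.00812500)
precession coupling = (-0.1056, 0.0208, -0.1430)
applied torque τ = (0.1500, -0.1900, -0.1300)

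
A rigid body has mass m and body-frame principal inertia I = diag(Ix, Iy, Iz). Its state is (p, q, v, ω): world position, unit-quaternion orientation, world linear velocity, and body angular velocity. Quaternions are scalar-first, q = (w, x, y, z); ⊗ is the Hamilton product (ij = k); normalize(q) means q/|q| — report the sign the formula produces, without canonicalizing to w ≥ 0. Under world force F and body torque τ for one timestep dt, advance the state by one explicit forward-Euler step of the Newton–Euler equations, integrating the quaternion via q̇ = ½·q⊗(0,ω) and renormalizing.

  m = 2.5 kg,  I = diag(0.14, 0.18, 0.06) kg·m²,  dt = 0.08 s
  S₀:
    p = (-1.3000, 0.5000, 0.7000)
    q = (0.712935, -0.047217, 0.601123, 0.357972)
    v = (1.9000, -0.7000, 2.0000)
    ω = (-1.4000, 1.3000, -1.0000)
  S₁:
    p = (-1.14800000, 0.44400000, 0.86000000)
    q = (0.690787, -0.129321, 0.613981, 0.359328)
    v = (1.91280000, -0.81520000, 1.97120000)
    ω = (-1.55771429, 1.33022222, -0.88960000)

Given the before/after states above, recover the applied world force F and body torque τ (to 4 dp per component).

F = (0.4000, -3.6000, -0.9000)
τ = (-0.1200, 0.1800, 0.0100)

velocity change Δv = (0.01280000, -0.11520000, -0.02880000)
F = m·Δv/dt = (0.4000, -3.6000, -0.9000)
Δω = ω₁−ω₀ = (-0.15771429, 0.03022222, 0.11040000)
ω₀×(Iω₀) = (0.1560, 0.1120, -0.0728)
τ = I·(Δω/dt) + ω₀×(Iω₀) = (-0.1200, 0.1800, 0.0100)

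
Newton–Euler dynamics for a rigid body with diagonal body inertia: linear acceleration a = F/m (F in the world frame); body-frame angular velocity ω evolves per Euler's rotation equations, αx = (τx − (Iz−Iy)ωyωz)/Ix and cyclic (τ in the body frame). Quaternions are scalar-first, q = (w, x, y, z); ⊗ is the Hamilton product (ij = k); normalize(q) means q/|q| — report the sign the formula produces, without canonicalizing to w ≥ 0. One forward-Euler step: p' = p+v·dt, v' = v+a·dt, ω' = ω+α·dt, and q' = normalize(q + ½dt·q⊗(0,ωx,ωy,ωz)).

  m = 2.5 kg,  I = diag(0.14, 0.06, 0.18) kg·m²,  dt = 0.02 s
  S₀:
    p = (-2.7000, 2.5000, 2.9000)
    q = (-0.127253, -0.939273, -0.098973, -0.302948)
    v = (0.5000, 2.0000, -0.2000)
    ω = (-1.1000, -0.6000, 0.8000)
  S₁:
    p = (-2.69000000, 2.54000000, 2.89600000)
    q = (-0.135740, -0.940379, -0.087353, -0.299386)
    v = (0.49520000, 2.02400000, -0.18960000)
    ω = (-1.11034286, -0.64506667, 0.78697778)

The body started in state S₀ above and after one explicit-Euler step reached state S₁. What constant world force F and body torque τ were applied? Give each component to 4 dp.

F = (-0.6000, 3.0000, 1.3000)
τ = (-0.1300, -0.1000, -0.1700)

Δv = v₁−v₀ = (-0.00480000, 0.02400000, 0.01040000)
m·(v₁−v₀)/dt = (-0.6000, 3.0000, 1.3000)
rate change Δω = (-0.01034286, -0.04506667, -0.01302222)
applied torque τ = (-0.1300, -0.1000, -0.1700)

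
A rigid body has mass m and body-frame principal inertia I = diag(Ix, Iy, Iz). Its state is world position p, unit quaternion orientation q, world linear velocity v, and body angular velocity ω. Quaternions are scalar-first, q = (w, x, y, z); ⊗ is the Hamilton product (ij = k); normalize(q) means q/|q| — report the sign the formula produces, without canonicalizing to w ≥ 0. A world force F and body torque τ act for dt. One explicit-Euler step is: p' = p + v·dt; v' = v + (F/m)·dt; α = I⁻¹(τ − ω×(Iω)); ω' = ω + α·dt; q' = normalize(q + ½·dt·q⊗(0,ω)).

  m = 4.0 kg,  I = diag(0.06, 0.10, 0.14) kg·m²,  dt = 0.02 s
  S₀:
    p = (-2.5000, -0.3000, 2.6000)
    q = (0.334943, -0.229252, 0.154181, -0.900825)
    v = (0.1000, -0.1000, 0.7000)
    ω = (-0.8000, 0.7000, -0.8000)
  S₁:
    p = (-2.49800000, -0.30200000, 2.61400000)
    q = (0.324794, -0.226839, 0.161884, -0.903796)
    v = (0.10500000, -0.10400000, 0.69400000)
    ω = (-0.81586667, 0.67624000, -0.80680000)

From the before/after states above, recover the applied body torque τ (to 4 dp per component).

τ = (-0.0700, -0.1700, -0.0700)

rate change Δω = (-0.01586667, -0.02376000, -0.00680000)
gyro term ω₀×Iω₀ = (-0.0224, -0.0512, -0.0224)
I·α + gyro = (-0.0700, -0.1700, -0.0700)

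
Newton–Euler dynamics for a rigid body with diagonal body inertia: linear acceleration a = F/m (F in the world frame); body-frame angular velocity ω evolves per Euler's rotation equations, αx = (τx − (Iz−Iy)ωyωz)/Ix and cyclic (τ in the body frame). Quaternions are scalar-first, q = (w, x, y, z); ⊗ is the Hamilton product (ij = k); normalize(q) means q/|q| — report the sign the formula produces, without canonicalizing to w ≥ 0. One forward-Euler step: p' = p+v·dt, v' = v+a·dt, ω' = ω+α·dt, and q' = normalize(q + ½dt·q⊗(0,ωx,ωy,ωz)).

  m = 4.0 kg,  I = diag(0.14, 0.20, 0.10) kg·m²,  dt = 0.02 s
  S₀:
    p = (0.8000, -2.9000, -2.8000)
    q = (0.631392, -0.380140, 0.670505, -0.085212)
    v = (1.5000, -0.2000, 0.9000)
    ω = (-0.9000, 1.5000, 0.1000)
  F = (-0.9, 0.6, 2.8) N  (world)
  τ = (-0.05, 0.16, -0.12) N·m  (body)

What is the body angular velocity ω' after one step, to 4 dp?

α = I⁻¹(τ − ω×Iω) = (-0.2500, 0.8180, -0.3900)
ω + α·dt = (-0.9050, 1.5164, 0.0922)

ω' = (-0.9050, 1.5164, 0.0922)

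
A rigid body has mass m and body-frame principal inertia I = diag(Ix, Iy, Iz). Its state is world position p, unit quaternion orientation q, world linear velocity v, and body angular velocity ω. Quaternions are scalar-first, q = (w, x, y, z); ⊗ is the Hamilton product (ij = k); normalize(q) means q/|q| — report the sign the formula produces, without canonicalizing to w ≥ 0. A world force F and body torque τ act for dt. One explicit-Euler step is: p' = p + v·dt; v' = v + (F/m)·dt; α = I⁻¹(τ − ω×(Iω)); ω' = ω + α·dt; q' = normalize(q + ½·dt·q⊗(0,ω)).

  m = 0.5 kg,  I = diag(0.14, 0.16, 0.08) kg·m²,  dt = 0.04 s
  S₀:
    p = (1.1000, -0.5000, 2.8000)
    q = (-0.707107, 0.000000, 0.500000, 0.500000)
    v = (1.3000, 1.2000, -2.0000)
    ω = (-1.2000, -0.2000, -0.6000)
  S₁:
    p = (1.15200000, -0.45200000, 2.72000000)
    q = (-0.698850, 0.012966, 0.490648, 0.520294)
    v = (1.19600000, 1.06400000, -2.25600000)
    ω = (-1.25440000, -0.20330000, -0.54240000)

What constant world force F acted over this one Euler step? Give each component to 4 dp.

Δv = v₁−v₀ = (-0.10400000, -0.13600000, -0.25600000)
applied force F = (-1.3000, -1.7000, -3.2000)

F = (-1.3000, -1.7000, -3.2000)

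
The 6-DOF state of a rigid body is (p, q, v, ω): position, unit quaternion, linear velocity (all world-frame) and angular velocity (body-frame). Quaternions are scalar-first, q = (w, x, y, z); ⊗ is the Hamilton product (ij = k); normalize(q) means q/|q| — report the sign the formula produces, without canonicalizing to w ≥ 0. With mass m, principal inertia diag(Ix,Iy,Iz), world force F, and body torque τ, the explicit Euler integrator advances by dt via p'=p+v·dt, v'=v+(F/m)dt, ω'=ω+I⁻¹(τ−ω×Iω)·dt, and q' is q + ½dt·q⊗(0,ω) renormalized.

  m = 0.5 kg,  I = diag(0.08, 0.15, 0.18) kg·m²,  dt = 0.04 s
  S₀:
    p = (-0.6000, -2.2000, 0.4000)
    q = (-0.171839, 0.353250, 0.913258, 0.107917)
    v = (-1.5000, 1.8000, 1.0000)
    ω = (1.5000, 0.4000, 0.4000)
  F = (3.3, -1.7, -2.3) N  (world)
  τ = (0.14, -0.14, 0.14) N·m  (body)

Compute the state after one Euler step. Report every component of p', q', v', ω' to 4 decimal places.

linear accel F/m = (6.6000, -3.4000, -4.6000)
new position p' = (-0.6600, -2.1280, 0.4400)
v' = v + a·dt = (-1.2360, 1.6640, 0.8160)
precession coupling ω×(Iω) = (0.0048, -0.0600, 0.0420)
(τ − ω×Iω)/I = (1.6900, -0.5333, 0.5444)
ω + α·dt = (1.5676, 0.3787, 0.4218)
2q̇ = q⊗(0,ω) = (-0.9383450, 0.0643779, -0.0481601, -1.2973226)
q' = normalize(q + ½dt·q⊗(0,ω)) = (-0.1905, 0.3544, 0.9118, 0.0819)

p' = (-0.6600, -2.1280, 0.4400)
q' = (-0.1905, 0.3544, 0.9118, 0.0819)
v' = (-1.2360, 1.6640, 0.8160)
ω' = (1.5676, 0.3787, 0.4218)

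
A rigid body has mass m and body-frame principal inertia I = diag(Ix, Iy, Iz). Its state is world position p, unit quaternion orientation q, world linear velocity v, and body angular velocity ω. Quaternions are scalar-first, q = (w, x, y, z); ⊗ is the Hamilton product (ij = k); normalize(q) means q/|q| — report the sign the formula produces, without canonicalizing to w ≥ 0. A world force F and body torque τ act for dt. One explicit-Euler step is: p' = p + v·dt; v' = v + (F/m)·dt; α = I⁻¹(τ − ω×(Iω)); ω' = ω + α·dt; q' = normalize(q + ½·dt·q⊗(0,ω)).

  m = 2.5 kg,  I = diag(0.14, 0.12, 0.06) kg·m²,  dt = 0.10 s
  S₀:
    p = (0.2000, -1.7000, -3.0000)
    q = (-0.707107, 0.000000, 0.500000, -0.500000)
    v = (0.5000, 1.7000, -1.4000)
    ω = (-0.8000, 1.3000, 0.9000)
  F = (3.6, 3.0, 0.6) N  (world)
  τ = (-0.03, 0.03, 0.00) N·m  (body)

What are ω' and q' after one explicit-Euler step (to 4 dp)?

angular accel α = (0.2871, 0.7300, -0.3467)
new body rate ω' = (-0.7713, 1.3730, 0.8653)
2q̇ = q⊗(0,ω) = (-0.2000000, 1.6656856, -0.5192391, -0.2363963)
q + ½dt·q⊗(0,ω), renormalized = (-0.7143, 0.0830, 0.4722, -0.5098)

ω' = (-0.7713, 1.3730, 0.8653)
q' = (-0.7143, 0.0830, 0.4722, -0.5098)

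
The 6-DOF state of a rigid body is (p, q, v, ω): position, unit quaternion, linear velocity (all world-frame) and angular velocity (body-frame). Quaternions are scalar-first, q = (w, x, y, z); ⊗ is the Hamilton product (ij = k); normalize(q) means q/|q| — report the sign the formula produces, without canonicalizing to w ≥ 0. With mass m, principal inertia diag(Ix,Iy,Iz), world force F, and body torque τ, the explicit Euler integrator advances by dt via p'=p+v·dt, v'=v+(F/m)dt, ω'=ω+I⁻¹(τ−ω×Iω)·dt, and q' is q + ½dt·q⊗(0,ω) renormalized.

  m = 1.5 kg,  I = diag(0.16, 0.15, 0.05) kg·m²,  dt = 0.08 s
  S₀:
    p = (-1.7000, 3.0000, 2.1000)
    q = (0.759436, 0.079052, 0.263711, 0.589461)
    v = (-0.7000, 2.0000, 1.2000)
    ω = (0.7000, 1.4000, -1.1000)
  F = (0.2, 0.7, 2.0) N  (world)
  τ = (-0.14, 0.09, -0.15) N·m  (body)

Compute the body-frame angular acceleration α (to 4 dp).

α = (-1.8375, 1.1647, -2.8040)

precession coupling ω×(Iω) = (0.1540, -0.0847, -0.0098)
α = I⁻¹(τ − ω×Iω) = (-1.8375, 1.1647, -2.8040)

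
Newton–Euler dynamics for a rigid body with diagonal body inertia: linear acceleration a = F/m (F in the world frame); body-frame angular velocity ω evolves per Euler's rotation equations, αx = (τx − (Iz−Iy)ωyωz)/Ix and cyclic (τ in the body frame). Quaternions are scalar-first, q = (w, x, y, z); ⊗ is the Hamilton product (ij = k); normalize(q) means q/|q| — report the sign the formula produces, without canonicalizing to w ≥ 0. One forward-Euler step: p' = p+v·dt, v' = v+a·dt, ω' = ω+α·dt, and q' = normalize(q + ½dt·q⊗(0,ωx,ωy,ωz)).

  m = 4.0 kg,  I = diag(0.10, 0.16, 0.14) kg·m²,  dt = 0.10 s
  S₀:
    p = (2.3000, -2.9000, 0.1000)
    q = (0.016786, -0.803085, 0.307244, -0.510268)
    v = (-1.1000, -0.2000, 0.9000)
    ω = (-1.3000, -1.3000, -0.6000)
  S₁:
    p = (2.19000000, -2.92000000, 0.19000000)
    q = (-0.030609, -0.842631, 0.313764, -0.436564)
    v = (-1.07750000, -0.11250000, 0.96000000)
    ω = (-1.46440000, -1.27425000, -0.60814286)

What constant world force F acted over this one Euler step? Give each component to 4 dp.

F = (0.9000, 3.5000, 2.4000)

v₁ − v₀ = (0.02250000, 0.08750000, 0.06000000)
applied force F = (0.9000, 3.5000, 2.4000)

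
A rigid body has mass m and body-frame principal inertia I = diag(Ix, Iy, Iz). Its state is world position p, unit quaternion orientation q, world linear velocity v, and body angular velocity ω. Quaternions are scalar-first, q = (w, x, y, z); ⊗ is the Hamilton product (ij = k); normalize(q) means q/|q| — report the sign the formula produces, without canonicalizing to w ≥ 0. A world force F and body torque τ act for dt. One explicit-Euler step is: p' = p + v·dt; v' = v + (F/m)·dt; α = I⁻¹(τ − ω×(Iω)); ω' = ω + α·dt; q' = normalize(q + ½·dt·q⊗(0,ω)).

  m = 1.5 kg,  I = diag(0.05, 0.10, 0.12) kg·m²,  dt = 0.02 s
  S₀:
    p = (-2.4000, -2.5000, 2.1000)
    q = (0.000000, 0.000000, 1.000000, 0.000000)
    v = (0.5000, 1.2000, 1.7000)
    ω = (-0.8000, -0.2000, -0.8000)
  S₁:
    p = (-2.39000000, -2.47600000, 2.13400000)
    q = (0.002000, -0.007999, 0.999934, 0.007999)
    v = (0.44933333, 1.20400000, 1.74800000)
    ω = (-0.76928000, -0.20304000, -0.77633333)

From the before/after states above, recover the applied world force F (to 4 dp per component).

velocity change Δv = (-0.05066667, 0.00400000, 0.04800000)
m·(v₁−v₀)/dt = (-3.8000, 0.3000, 3.6000)

F = (-3.8000, 0.3000, 3.6000)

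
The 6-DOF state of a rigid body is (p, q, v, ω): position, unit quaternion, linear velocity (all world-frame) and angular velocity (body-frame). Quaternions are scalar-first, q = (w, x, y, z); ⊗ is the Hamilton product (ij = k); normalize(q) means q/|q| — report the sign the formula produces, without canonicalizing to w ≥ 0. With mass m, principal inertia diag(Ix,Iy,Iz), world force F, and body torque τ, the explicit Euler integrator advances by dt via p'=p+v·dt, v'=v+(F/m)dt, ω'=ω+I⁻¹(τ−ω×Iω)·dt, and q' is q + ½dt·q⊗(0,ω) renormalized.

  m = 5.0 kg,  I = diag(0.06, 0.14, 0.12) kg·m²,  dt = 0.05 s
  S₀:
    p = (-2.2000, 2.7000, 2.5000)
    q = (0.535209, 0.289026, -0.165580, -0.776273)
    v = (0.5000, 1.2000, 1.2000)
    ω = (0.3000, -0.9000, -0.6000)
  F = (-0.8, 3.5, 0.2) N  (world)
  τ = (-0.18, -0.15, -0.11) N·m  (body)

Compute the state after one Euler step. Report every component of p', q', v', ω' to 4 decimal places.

p' = (-2.1750, 2.7600, 2.5600)
q' = (0.5175, 0.2779, -0.1790, -0.7893)
v' = (0.4920, 1.2350, 1.2020)
ω' = (0.1590, -0.9574, -0.6368)

new position p' = (-2.1750, 2.7600, 2.5600)
v + (F/m)dt = (0.4920, 1.2350, 1.2020)
gyro term ω×Iω = (-0.0108, 0.0108, -0.0216)
(τ − ω×Iω)/I = (-2.8200, -1.1486, -0.7367)
ω' = ω + α·dt = (0.1590, -0.9574, -0.6368)
2q̇ = q⊗(0,ω) = (-0.7014936, -0.4387350, -0.5411544, -0.5315748)
updated quaternion q' = (0.5175, 0.2779, -0.1790, -0.7893)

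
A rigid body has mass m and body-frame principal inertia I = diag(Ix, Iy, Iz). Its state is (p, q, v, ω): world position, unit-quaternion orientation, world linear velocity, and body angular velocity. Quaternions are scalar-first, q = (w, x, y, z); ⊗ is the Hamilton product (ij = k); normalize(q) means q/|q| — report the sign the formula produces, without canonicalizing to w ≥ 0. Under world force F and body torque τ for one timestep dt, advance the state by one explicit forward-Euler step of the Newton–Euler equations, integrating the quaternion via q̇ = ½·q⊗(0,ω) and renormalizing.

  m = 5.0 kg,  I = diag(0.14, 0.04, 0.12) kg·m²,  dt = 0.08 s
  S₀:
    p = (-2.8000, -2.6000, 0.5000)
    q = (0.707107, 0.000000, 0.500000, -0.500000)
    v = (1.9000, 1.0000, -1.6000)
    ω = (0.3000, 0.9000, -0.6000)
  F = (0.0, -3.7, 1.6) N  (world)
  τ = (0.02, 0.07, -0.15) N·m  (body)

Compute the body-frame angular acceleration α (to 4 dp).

precession coupling ω×(Iω) = (-0.0432, -0.0036, -0.0270)
angular accel α = (0.4514, 1.8400, -1.0250)

α = (0.4514, 1.8400, -1.0250)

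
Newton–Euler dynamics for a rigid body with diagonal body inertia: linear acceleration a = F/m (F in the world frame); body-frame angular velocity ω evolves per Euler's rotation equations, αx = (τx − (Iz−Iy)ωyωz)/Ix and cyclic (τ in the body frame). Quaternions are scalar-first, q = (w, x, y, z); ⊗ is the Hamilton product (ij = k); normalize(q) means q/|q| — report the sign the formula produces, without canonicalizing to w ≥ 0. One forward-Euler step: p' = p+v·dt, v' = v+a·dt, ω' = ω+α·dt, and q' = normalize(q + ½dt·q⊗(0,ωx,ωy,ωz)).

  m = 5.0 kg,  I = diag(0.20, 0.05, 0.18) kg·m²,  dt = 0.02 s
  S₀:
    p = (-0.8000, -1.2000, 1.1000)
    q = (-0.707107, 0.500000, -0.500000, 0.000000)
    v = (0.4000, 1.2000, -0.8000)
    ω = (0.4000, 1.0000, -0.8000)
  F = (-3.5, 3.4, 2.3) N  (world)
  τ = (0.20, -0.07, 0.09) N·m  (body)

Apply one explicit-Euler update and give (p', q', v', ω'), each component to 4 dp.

p' = (-0.7920, -1.1760, 1.0840)
q' = (-0.7040, 0.5011, -0.5030, 0.0127)
v' = (0.3860, 1.2136, -0.7908)
ω' = (0.4304, 0.9746, -0.7833)

precession coupling ω×(Iω) = (-0.1040, -0.0064, -0.0600)
α = I⁻¹(τ − ω×Iω) = (1.5200, -1.2720, 0.8333)
new body rate ω' = (0.4304, 0.9746, -0.7833)
q⊗(0,ω) = (0.3000000, 0.1171572, -0.3071070, 1.2656856)
updated quaternion q' = (-0.7040, 0.5011, -0.5030, 0.0127)
p + v·dt = (-0.7920, -1.1760, 1.0840)
new velocity v' = (0.3860, 1.2136, -0.7908)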